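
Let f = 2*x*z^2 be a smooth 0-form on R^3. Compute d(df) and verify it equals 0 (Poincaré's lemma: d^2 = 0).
d(df) = 0

Step 1: df = sum_i (∂f/∂x_i) dx_i = (2*z^2) dx + (0) dy + (4*x*z) dz.
Step 2: Apply d again. Using the 1-form formula, the coefficient of dx ∧ dy in d(df) is ∂^2 f/∂x ∂y - ∂^2 f/∂y ∂x = (0) - (0) = 0 (equality of mixed partials for smooth f).
Similarly for dx ∧ dz and dy ∧ dz — all coefficients vanish. So d(df) = 0.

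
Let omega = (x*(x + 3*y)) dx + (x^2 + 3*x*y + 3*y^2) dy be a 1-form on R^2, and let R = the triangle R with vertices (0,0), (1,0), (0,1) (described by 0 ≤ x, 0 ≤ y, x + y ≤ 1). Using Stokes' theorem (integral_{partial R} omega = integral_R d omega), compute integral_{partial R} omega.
integral_(partial R) omega = 1/3

Stokes: integral_partial_R omega = integral_R d omega with d omega = (∂Q/∂x - ∂P/∂y) dx ∧ dy.
  ∂Q/∂x = 2*x + 3*y
  ∂P/∂y = 3*x
  integrand = ∂Q/∂x - ∂P/∂y = -x + 3*y.
Integrating over R: integral_0^1 integral_0^{1-x} (-x + 3*y) dy dx = 1/3.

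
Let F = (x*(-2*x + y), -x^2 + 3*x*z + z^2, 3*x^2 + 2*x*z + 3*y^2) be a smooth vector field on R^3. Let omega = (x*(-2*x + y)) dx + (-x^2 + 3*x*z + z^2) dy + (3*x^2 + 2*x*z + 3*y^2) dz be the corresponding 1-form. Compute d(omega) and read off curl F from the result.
d(omega) = (-3*x + 6*y - 2*z) dy ∧ dz + (-6*x - 2*z) dz ∧ dx + (-3*x + 3*z) dx ∧ dy; curl F = (-3*x + 6*y - 2*z, -6*x - 2*z, -3*x + 3*z)

d omega = sum_{i<j} (∂f_j/∂x_i - ∂f_i/∂x_j) dx_i ∧ dx_j. Under the identification (dy ∧ dz, dz ∧ dx, dx ∧ dy) ↔ (e_x, e_y, e_z), the coefficients are exactly the components of curl F. Compute:
  ∂R/∂y - ∂Q/∂z = (6*y) - (3*x + 2*z) = -3*x + 6*y - 2*z
  ∂P/∂z - ∂R/∂x = (0) - (6*x + 2*z) = -6*x - 2*z
  ∂Q/∂x - ∂P/∂y = (-2*x + 3*z) - (x) = -3*x + 3*z.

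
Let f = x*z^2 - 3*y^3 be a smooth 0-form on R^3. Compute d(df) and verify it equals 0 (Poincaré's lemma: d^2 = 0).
d(df) = 0

Step 1: df = sum_i (∂f/∂x_i) dx_i = (z^2) dx + (-9*y^2) dy + (2*x*z) dz.
Step 2: Apply d again. Using the 1-form formula, the coefficient of dx ∧ dy in d(df) is ∂^2 f/∂x ∂y - ∂^2 f/∂y ∂x = (0) - (0) = 0 (equality of mixed partials for smooth f).
Similarly for dx ∧ dz and dy ∧ dz — all coefficients vanish. So d(df) = 0.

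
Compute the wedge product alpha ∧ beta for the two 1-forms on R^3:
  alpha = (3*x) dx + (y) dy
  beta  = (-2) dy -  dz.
alpha ∧ beta = (-6*x) dx ∧ dy + (-3*x) dx ∧ dz + (-y) dy ∧ dz

Distribute the wedge, using dx_i ∧ dx_j = -dx_j ∧ dx_i and dx_i ∧ dx_i = 0. For each pair (i, j) with i < j, the coefficient of dx_i ∧ dx_j in alpha ∧ beta is (alpha_i * beta_j - alpha_j * beta_i). Collecting: alpha ∧ beta = (-6*x) dx ∧ dy + (-3*x) dx ∧ dz + (-y) dy ∧ dz.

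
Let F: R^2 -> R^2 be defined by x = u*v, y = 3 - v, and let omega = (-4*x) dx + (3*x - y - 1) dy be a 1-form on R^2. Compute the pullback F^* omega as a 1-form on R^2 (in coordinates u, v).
F^* omega = (-4*u*v^2) du + (-4*u^2*v - 3*u*v - v + 4) dv

Using F^*(f dg) = (f ∘ F) d(g ∘ F), substitute each coordinate x_i by F_i(u, v) in f_i, and replace dx_i by d F_i = (∂F_i/∂u) du + (∂F_i/∂v) dv.
  For the x component: f_1(F) = -4*u*v; d F_1 = (v) du + (u) dv
  For the y component: f_2(F) = 3*u*v + v - 4; d F_2 = (0) du + (-1) dv
Combining and collecting du, dv coefficients:
  coeff of du: -4*u*v^2
  coeff of dv: -4*u^2*v - 3*u*v - v + 4
F^* omega = (-4*u*v^2) du + (-4*u^2*v - 3*u*v - v + 4) dv.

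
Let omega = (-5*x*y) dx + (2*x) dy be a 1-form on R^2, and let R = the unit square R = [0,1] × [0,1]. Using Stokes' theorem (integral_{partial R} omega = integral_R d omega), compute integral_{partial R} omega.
integral_(partial R) omega = 9/2

Stokes: integral_partial_R omega = integral_R d omega with d omega = (∂Q/∂x - ∂P/∂y) dx ∧ dy.
  ∂Q/∂x = 2
  ∂P/∂y = -5*x
  integrand = ∂Q/∂x - ∂P/∂y = 5*x + 2.
Integrating over R: integral_0^1 integral_0^1 (5*x + 2) dx dy = 9/2.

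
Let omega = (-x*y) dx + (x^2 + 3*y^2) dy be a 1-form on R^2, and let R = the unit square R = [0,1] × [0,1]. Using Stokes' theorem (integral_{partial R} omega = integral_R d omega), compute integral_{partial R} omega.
integral_(partial R) omega = 3/2

Stokes: integral_partial_R omega = integral_R d omega with d omega = (∂Q/∂x - ∂P/∂y) dx ∧ dy.
  ∂Q/∂x = 2*x
  ∂P/∂y = -x
  integrand = ∂Q/∂x - ∂P/∂y = 3*x.
Integrating over R: integral_0^1 integral_0^1 (3*x) dx dy = 3/2.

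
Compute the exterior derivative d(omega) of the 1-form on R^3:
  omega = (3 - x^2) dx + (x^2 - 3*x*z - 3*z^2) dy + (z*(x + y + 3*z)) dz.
d(omega) = (2*x - 3*z) dx ∧ dy + (z) dx ∧ dz + (3*x + 7*z) dy ∧ dz

For a 1-form omega = sum_i f_i dx_i, the exterior derivative is
  d(omega) = sum_{i < j} (∂f_j/∂x_i - ∂f_i/∂x_j) dx_i ∧ dx_j.
  coefficient of dx ∧ dy: ∂f_2/∂x - ∂f_1/∂y = ∂(x^2 - 3*x*z - 3*z^2)/∂x - ∂(3 - x^2)/∂y = 2*x - 3*z
  coefficient of dx ∧ dz: ∂f_3/∂x - ∂f_1/∂z = ∂(z*(x + y + 3*z))/∂x - ∂(3 - x^2)/∂z = z
  coefficient of dy ∧ dz: ∂f_3/∂y - ∂f_2/∂z = ∂(z*(x + y + 3*z))/∂y - ∂(x^2 - 3*x*z - 3*z^2)/∂z = 3*x + 7*z
Assembling: d(omega) = (2*x - 3*z) dx ∧ dy + (z) dx ∧ dz + (3*x + 7*z) dy ∧ dz.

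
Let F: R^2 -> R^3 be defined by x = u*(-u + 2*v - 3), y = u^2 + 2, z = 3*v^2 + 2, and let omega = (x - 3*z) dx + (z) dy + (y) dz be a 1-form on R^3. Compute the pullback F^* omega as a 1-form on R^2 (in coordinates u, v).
F^* omega = (2*u^3 - 6*u^2*v + 9*u^2 + 28*u*v^2 - 12*u*v + 25*u - 18*v^3 + 27*v^2 - 12*v + 18) du + (-2*u^3 + 10*u^2*v - 6*u^2 - 18*u*v^2 - 12*u + 12*v) dv

Using F^*(f dg) = (f ∘ F) d(g ∘ F), substitute each coordinate x_i by F_i(u, v) in f_i, and replace dx_i by d F_i = (∂F_i/∂u) du + (∂F_i/∂v) dv.
  For the x component: f_1(F) = -u^2 + 2*u*v - 3*u - 9*v^2 - 6; d F_1 = (-2*u + 2*v - 3) du + (2*u) dv
  For the y component: f_2(F) = 3*v^2 + 2; d F_2 = (2*u) du + (0) dv
  For the z component: f_3(F) = u^2 + 2; d F_3 = (0) du + (6*v) dv
Combining and collecting du, dv coefficients:
  coeff of du: 2*u^3 - 6*u^2*v + 9*u^2 + 28*u*v^2 - 12*u*v + 25*u - 18*v^3 + 27*v^2 - 12*v + 18
  coeff of dv: -2*u^3 + 10*u^2*v - 6*u^2 - 18*u*v^2 - 12*u + 12*v
F^* omega = (2*u^3 - 6*u^2*v + 9*u^2 + 28*u*v^2 - 12*u*v + 25*u - 18*v^3 + 27*v^2 - 12*v + 18) du + (-2*u^3 + 10*u^2*v - 6*u^2 - 18*u*v^2 - 12*u + 12*v) dv.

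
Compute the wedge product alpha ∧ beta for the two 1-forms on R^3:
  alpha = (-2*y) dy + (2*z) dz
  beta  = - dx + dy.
alpha ∧ beta = (-2*y) dx ∧ dy + (2*z) dx ∧ dz + (-2*z) dy ∧ dz

Distribute the wedge, using dx_i ∧ dx_j = -dx_j ∧ dx_i and dx_i ∧ dx_i = 0. For each pair (i, j) with i < j, the coefficient of dx_i ∧ dx_j in alpha ∧ beta is (alpha_i * beta_j - alpha_j * beta_i). Collecting: alpha ∧ beta = (-2*y) dx ∧ dy + (2*z) dx ∧ dz + (-2*z) dy ∧ dz.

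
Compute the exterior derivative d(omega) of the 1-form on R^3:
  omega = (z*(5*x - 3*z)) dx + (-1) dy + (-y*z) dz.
d(omega) = (-5*x + 6*z) dx ∧ dz + (-z) dy ∧ dz

For a 1-form omega = sum_i f_i dx_i, the exterior derivative is
  d(omega) = sum_{i < j} (∂f_j/∂x_i - ∂f_i/∂x_j) dx_i ∧ dx_j.
  coefficient of dx ∧ dz: ∂f_3/∂x - ∂f_1/∂z = ∂(-y*z)/∂x - ∂(z*(5*x - 3*z))/∂z = -5*x + 6*z
  coefficient of dy ∧ dz: ∂f_3/∂y - ∂f_2/∂z = ∂(-y*z)/∂y - ∂(-1)/∂z = -z
Assembling: d(omega) = (-5*x + 6*z) dx ∧ dz + (-z) dy ∧ dz.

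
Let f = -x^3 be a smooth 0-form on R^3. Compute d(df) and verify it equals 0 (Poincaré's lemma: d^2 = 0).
d(df) = 0

Step 1: df = sum_i (∂f/∂x_i) dx_i = (-3*x^2) dx + (0) dy + (0) dz.
Step 2: Apply d again. Using the 1-form formula, the coefficient of dx ∧ dy in d(df) is ∂^2 f/∂x ∂y - ∂^2 f/∂y ∂x = (0) - (0) = 0 (equality of mixed partials for smooth f).
Similarly for dx ∧ dz and dy ∧ dz — all coefficients vanish. So d(df) = 0.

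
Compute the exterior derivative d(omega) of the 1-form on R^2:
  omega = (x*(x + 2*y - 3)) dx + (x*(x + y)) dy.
d(omega) = (y) dx ∧ dy

For a 1-form omega = sum_i f_i dx_i, the exterior derivative is
  d(omega) = sum_{i < j} (∂f_j/∂x_i - ∂f_i/∂x_j) dx_i ∧ dx_j.
  coefficient of dx ∧ dy: ∂f_2/∂x - ∂f_1/∂y = ∂(x*(x + y))/∂x - ∂(x*(x + 2*y - 3))/∂y = y
Assembling: d(omega) = (y) dx ∧ dy.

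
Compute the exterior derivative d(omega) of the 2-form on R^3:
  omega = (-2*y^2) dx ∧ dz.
d(omega) = (4*y) dx ∧ dy ∧ dz

For a 2-form omega = sum_{i<j} g_{ij} dx_i ∧ dx_j, the exterior derivative is
  d(omega) = sum_{i<j} d(g_{ij}) ∧ dx_i ∧ dx_j = sum_{i<j, k} (∂g_{ij}/∂x_k) dx_k ∧ dx_i ∧ dx_j.
Expand each term, using dx_k ∧ dx_i ∧ dx_j = sgn(permutation) dx_{(a)} ∧ dx_{(b)} ∧ dx_{(c)} with (a < b < c) sorted:
  d(-2*y^2) includes (∂/∂y)(-2*y^2) dy = (-4*y) dy, which multiplied by dx ∧ dz gives (4*y) dx ∧ dy ∧ dz
Collecting like 3-forms: d(omega) = (4*y) dx ∧ dy ∧ dz.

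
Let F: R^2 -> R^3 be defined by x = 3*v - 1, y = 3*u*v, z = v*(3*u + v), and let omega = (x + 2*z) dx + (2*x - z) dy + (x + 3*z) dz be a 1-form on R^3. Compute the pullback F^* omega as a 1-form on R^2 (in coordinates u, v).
F^* omega = (3*v*(6*u*v + 2*v^2 + 9*v - 3)) du + (18*u^2*v + 24*u*v^2 + 45*u*v - 9*u + 6*v^3 + 12*v^2 + 7*v - 3) dv

Using F^*(f dg) = (f ∘ F) d(g ∘ F), substitute each coordinate x_i by F_i(u, v) in f_i, and replace dx_i by d F_i = (∂F_i/∂u) du + (∂F_i/∂v) dv.
  For the x component: f_1(F) = 6*u*v + 2*v^2 + 3*v - 1; d F_1 = (0) du + (3) dv
  For the y component: f_2(F) = -3*u*v - v^2 + 6*v - 2; d F_2 = (3*v) du + (3*u) dv
  For the z component: f_3(F) = 9*u*v + 3*v^2 + 3*v - 1; d F_3 = (3*v) du + (3*u + 2*v) dv
Combining and collecting du, dv coefficients:
  coeff of du: 3*v*(6*u*v + 2*v^2 + 9*v - 3)
  coeff of dv: 18*u^2*v + 24*u*v^2 + 45*u*v - 9*u + 6*v^3 + 12*v^2 + 7*v - 3
F^* omega = (3*v*(6*u*v + 2*v^2 + 9*v - 3)) du + (18*u^2*v + 24*u*v^2 + 45*u*v - 9*u + 6*v^3 + 12*v^2 + 7*v - 3) dv.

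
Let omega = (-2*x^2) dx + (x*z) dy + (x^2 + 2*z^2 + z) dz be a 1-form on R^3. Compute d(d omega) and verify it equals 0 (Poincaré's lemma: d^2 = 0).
d(d omega) = 0

Step 1: d omega = sum_{i<j} (∂f_j/∂x_i - ∂f_i/∂x_j) dx_i ∧ dx_j:
  coeff of dx ∧ dy: z
  coeff of dx ∧ dz: 2*x
  coeff of dy ∧ dz: -x
Step 2: Apply d again to each 2-form coefficient. The only possible 3-form in R^3 is dx ∧ dy ∧ dz, with coefficient
  ∂(coeff of dy∧dz)/∂x - ∂(coeff of dx∧dz)/∂y + ∂(coeff of dx∧dy)/∂z
  = ∂/∂x (-x) - ∂/∂y (2*x) + ∂/∂z (z).
Each of these terms simplifies to sums of mixed partials that cancel in pairs. The result is 0 (by equality of mixed partials for smooth functions — Schwarz / Clairaut).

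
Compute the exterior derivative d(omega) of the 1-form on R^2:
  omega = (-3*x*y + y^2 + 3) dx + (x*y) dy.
d(omega) = (3*x - y) dx ∧ dy

For a 1-form omega = sum_i f_i dx_i, the exterior derivative is
  d(omega) = sum_{i < j} (∂f_j/∂x_i - ∂f_i/∂x_j) dx_i ∧ dx_j.
  coefficient of dx ∧ dy: ∂f_2/∂x - ∂f_1/∂y = ∂(x*y)/∂x - ∂(-3*x*y + y^2 + 3)/∂y = 3*x - y
Assembling: d(omega) = (3*x - y) dx ∧ dy.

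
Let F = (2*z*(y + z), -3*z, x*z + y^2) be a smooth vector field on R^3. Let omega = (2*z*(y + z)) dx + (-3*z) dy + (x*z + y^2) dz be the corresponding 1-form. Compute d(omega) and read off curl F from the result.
d(omega) = (2*y + 3) dy ∧ dz + (2*y + 3*z) dz ∧ dx + (-2*z) dx ∧ dy; curl F = (2*y + 3, 2*y + 3*z, -2*z)

d omega = sum_{i<j} (∂f_j/∂x_i - ∂f_i/∂x_j) dx_i ∧ dx_j. Under the identification (dy ∧ dz, dz ∧ dx, dx ∧ dy) ↔ (e_x, e_y, e_z), the coefficients are exactly the components of curl F. Compute:
  ∂R/∂y - ∂Q/∂z = (2*y) - (-3) = 2*y + 3
  ∂P/∂z - ∂R/∂x = (2*y + 4*z) - (z) = 2*y + 3*z
  ∂Q/∂x - ∂P/∂y = (0) - (2*z) = -2*z.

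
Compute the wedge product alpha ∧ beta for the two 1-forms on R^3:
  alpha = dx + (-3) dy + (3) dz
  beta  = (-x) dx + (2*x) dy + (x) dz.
alpha ∧ beta = (-x) dx ∧ dy + (4*x) dx ∧ dz + (-9*x) dy ∧ dz

Distribute the wedge, using dx_i ∧ dx_j = -dx_j ∧ dx_i and dx_i ∧ dx_i = 0. For each pair (i, j) with i < j, the coefficient of dx_i ∧ dx_j in alpha ∧ beta is (alpha_i * beta_j - alpha_j * beta_i). Collecting: alpha ∧ beta = (-x) dx ∧ dy + (4*x) dx ∧ dz + (-9*x) dy ∧ dz.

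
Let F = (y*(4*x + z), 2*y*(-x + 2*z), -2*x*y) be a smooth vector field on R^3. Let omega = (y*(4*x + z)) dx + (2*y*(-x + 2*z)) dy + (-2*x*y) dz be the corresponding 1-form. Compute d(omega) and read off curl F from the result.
d(omega) = (-2*x - 4*y) dy ∧ dz + (3*y) dz ∧ dx + (-4*x - 2*y - z) dx ∧ dy; curl F = (-2*x - 4*y, 3*y, -4*x - 2*y - z)

d omega = sum_{i<j} (∂f_j/∂x_i - ∂f_i/∂x_j) dx_i ∧ dx_j. Under the identification (dy ∧ dz, dz ∧ dx, dx ∧ dy) ↔ (e_x, e_y, e_z), the coefficients are exactly the components of curl F. Compute:
  ∂R/∂y - ∂Q/∂z = (-2*x) - (4*y) = -2*x - 4*y
  ∂P/∂z - ∂R/∂x = (y) - (-2*y) = 3*y
  ∂Q/∂x - ∂P/∂y = (-2*y) - (4*x + z) = -4*x - 2*y - z.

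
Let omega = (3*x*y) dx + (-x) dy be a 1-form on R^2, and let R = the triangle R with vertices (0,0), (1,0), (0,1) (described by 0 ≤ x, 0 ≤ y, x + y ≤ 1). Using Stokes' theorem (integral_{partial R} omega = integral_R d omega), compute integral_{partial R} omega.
integral_(partial R) omega = -1

Stokes: integral_partial_R omega = integral_R d omega with d omega = (∂Q/∂x - ∂P/∂y) dx ∧ dy.
  ∂Q/∂x = -1
  ∂P/∂y = 3*x
  integrand = ∂Q/∂x - ∂P/∂y = -3*x - 1.
Integrating over R: integral_0^1 integral_0^{1-x} (-3*x - 1) dy dx = -1.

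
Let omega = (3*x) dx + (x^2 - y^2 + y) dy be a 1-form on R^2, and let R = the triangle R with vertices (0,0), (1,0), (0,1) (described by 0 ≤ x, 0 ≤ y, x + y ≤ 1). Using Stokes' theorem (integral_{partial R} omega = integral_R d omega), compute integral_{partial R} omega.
integral_(partial R) omega = 1/3

Stokes: integral_partial_R omega = integral_R d omega with d omega = (∂Q/∂x - ∂P/∂y) dx ∧ dy.
  ∂Q/∂x = 2*x
  ∂P/∂y = 0
  integrand = ∂Q/∂x - ∂P/∂y = 2*x.
Integrating over R: integral_0^1 integral_0^{1-x} (2*x) dy dx = 1/3.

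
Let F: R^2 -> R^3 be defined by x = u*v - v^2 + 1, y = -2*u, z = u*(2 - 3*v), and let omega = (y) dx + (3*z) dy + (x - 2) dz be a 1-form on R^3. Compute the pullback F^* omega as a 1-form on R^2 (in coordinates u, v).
F^* omega = (-3*u*v^2 + 18*u*v - 12*u + 3*v^3 - 2*v^2 + 3*v - 2) du + (u*(-3*u*v - 2*u + 3*v^2 + 4*v + 3)) dv

Using F^*(f dg) = (f ∘ F) d(g ∘ F), substitute each coordinate x_i by F_i(u, v) in f_i, and replace dx_i by d F_i = (∂F_i/∂u) du + (∂F_i/∂v) dv.
  For the x component: f_1(F) = -2*u; d F_1 = (v) du + (u - 2*v) dv
  For the y component: f_2(F) = 3*u*(2 - 3*v); d F_2 = (-2) du + (0) dv
  For the z component: f_3(F) = u*v - v^2 - 1; d F_3 = (2 - 3*v) du + (-3*u) dv
Combining and collecting du, dv coefficients:
  coeff of du: -3*u*v^2 + 18*u*v - 12*u + 3*v^3 - 2*v^2 + 3*v - 2
  coeff of dv: u*(-3*u*v - 2*u + 3*v^2 + 4*v + 3)
F^* omega = (-3*u*v^2 + 18*u*v - 12*u + 3*v^3 - 2*v^2 + 3*v - 2) du + (u*(-3*u*v - 2*u + 3*v^2 + 4*v + 3)) dv.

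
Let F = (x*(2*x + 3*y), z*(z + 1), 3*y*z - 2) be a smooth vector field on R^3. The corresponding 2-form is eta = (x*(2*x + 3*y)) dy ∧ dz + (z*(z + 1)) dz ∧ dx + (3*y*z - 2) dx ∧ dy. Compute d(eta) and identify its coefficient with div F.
d(eta) = (4*x + 6*y) dx ∧ dy ∧ dz; div F = 4*x + 6*y

For a 2-form in R^3 of the form above, applying d gives a 3-form with coefficient ∂P/∂x + ∂Q/∂y + ∂R/∂z:
  ∂P/∂x = 4*x + 3*y
  ∂Q/∂y = 0
  ∂R/∂z = 3*y
Sum = 4*x + 6*y, which is exactly div F.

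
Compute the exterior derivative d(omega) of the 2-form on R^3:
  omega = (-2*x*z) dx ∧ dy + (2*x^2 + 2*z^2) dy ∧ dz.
d(omega) = (2*x) dx ∧ dy ∧ dz

For a 2-form omega = sum_{i<j} g_{ij} dx_i ∧ dx_j, the exterior derivative is
  d(omega) = sum_{i<j} d(g_{ij}) ∧ dx_i ∧ dx_j = sum_{i<j, k} (∂g_{ij}/∂x_k) dx_k ∧ dx_i ∧ dx_j.
Expand each term, using dx_k ∧ dx_i ∧ dx_j = sgn(permutation) dx_{(a)} ∧ dx_{(b)} ∧ dx_{(c)} with (a < b < c) sorted:
  d(-2*x*z) includes (∂/∂z)(-2*x*z) dz = (-2*x) dz, which multiplied by dx ∧ dy gives (-2*x) dx ∧ dy ∧ dz
  d(2*x^2 + 2*z^2) includes (∂/∂x)(2*x^2 + 2*z^2) dx = (4*x) dx, which multiplied by dy ∧ dz gives (4*x) dx ∧ dy ∧ dz
Collecting like 3-forms: d(omega) = (2*x) dx ∧ dy ∧ dz.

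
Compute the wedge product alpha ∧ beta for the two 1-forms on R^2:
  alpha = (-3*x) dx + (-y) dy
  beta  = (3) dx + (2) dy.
alpha ∧ beta = (-6*x + 3*y) dx ∧ dy

Distribute the wedge, using dx_i ∧ dx_j = -dx_j ∧ dx_i and dx_i ∧ dx_i = 0. For each pair (i, j) with i < j, the coefficient of dx_i ∧ dx_j in alpha ∧ beta is (alpha_i * beta_j - alpha_j * beta_i). Collecting: alpha ∧ beta = (-6*x + 3*y) dx ∧ dy.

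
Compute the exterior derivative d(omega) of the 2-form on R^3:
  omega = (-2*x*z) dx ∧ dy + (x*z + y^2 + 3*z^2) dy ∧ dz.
d(omega) = (-2*x + z) dx ∧ dy ∧ dz

For a 2-form omega = sum_{i<j} g_{ij} dx_i ∧ dx_j, the exterior derivative is
  d(omega) = sum_{i<j} d(g_{ij}) ∧ dx_i ∧ dx_j = sum_{i<j, k} (∂g_{ij}/∂x_k) dx_k ∧ dx_i ∧ dx_j.
Expand each term, using dx_k ∧ dx_i ∧ dx_j = sgn(permutation) dx_{(a)} ∧ dx_{(b)} ∧ dx_{(c)} with (a < b < c) sorted:
  d(-2*x*z) includes (∂/∂z)(-2*x*z) dz = (-2*x) dz, which multiplied by dx ∧ dy gives (-2*x) dx ∧ dy ∧ dz
  d(x*z + y^2 + 3*z^2) includes (∂/∂x)(x*z + y^2 + 3*z^2) dx = (z) dx, which multiplied by dy ∧ dz gives (z) dx ∧ dy ∧ dz
Collecting like 3-forms: d(omega) = (-2*x + z) dx ∧ dy ∧ dz.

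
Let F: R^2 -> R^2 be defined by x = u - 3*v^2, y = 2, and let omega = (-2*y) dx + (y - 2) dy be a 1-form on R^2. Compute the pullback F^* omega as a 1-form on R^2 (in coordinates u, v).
F^* omega = (-4) du + (24*v) dv

Using F^*(f dg) = (f ∘ F) d(g ∘ F), substitute each coordinate x_i by F_i(u, v) in f_i, and replace dx_i by d F_i = (∂F_i/∂u) du + (∂F_i/∂v) dv.
  For the x component: f_1(F) = -4; d F_1 = (1) du + (-6*v) dv
  For the y component: f_2(F) = 0; d F_2 = (0) du + (0) dv
Combining and collecting du, dv coefficients:
  coeff of du: -4
  coeff of dv: 24*v
F^* omega = (-4) du + (24*v) dv.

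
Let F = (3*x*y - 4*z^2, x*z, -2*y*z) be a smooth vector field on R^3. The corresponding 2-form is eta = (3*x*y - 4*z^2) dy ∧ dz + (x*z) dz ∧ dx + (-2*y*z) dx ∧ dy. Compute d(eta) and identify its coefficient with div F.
d(eta) = (y) dx ∧ dy ∧ dz; div F = y

For a 2-form in R^3 of the form above, applying d gives a 3-form with coefficient ∂P/∂x + ∂Q/∂y + ∂R/∂z:
  ∂P/∂x = 3*y
  ∂Q/∂y = 0
  ∂R/∂z = -2*y
Sum = y, which is exactly div F.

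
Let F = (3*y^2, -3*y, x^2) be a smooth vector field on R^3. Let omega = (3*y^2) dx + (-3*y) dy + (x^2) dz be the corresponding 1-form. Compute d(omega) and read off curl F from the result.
d(omega) = (0) dy ∧ dz + (-2*x) dz ∧ dx + (-6*y) dx ∧ dy; curl F = (0, -2*x, -6*y)

d omega = sum_{i<j} (∂f_j/∂x_i - ∂f_i/∂x_j) dx_i ∧ dx_j. Under the identification (dy ∧ dz, dz ∧ dx, dx ∧ dy) ↔ (e_x, e_y, e_z), the coefficients are exactly the components of curl F. Compute:
  ∂R/∂y - ∂Q/∂z = (0) - (0) = 0
  ∂P/∂z - ∂R/∂x = (0) - (2*x) = -2*x
  ∂Q/∂x - ∂P/∂y = (0) - (6*y) = -6*y.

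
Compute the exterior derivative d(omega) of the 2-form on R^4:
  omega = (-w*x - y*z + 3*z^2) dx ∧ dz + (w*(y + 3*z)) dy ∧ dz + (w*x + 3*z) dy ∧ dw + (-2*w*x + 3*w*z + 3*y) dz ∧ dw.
d(omega) = (z) dx ∧ dy ∧ dz + (-2*w - x) dx ∧ dz ∧ dw + (y + 3*z) dy ∧ dz ∧ dw + (w) dx ∧ dy ∧ dw

For a 2-form omega = sum_{i<j} g_{ij} dx_i ∧ dx_j, the exterior derivative is
  d(omega) = sum_{i<j} d(g_{ij}) ∧ dx_i ∧ dx_j = sum_{i<j, k} (∂g_{ij}/∂x_k) dx_k ∧ dx_i ∧ dx_j.
Expand each term, using dx_k ∧ dx_i ∧ dx_j = sgn(permutation) dx_{(a)} ∧ dx_{(b)} ∧ dx_{(c)} with (a < b < c) sorted:
  d(-w*x - y*z + 3*z^2) includes (∂/∂y)(-w*x - y*z + 3*z^2) dy = (-z) dy, which multiplied by dx ∧ dz gives (z) dx ∧ dy ∧ dz
  d(-w*x - y*z + 3*z^2) includes (∂/∂w)(-w*x - y*z + 3*z^2) dw = (-x) dw, which multiplied by dx ∧ dz gives (-x) dx ∧ dz ∧ dw
  d(w*(y + 3*z)) includes (∂/∂w)(w*(y + 3*z)) dw = (y + 3*z) dw, which multiplied by dy ∧ dz gives (y + 3*z) dy ∧ dz ∧ dw
  d(w*x + 3*z) includes (∂/∂x)(w*x + 3*z) dx = (w) dx, which multiplied by dy ∧ dw gives (w) dx ∧ dy ∧ dw
  d(w*x + 3*z) includes (∂/∂z)(w*x + 3*z) dz = (3) dz, which multiplied by dy ∧ dw gives (-3) dy ∧ dz ∧ dw
  d(-2*w*x + 3*w*z + 3*y) includes (∂/∂x)(-2*w*x + 3*w*z + 3*y) dx = (-2*w) dx, which multiplied by dz ∧ dw gives (-2*w) dx ∧ dz ∧ dw
  d(-2*w*x + 3*w*z + 3*y) includes (∂/∂y)(-2*w*x + 3*w*z + 3*y) dy = (3) dy, which multiplied by dz ∧ dw gives (3) dy ∧ dz ∧ dw
Collecting like 3-forms: d(omega) = (z) dx ∧ dy ∧ dz + (-2*w - x) dx ∧ dz ∧ dw + (y + 3*z) dy ∧ dz ∧ dw + (w) dx ∧ dy ∧ dw.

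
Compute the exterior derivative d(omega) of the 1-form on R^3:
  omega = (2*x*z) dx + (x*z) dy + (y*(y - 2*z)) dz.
d(omega) = (z) dx ∧ dy + (-2*x) dx ∧ dz + (-x + 2*y - 2*z) dy ∧ dz

For a 1-form omega = sum_i f_i dx_i, the exterior derivative is
  d(omega) = sum_{i < j} (∂f_j/∂x_i - ∂f_i/∂x_j) dx_i ∧ dx_j.
  coefficient of dx ∧ dy: ∂f_2/∂x - ∂f_1/∂y = ∂(x*z)/∂x - ∂(2*x*z)/∂y = z
  coefficient of dx ∧ dz: ∂f_3/∂x - ∂f_1/∂z = ∂(y*(y - 2*z))/∂x - ∂(2*x*z)/∂z = -2*x
  coefficient of dy ∧ dz: ∂f_3/∂y - ∂f_2/∂z = ∂(y*(y - 2*z))/∂y - ∂(x*z)/∂z = -x + 2*y - 2*z
Assembling: d(omega) = (z) dx ∧ dy + (-2*x) dx ∧ dz + (-x + 2*y - 2*z) dy ∧ dz.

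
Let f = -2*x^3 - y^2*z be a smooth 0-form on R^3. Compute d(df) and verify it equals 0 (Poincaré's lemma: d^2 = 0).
d(df) = 0

Step 1: df = sum_i (∂f/∂x_i) dx_i = (-6*x^2) dx + (-2*y*z) dy + (-y^2) dz.
Step 2: Apply d again. Using the 1-form formula, the coefficient of dx ∧ dy in d(df) is ∂^2 f/∂x ∂y - ∂^2 f/∂y ∂x = (0) - (0) = 0 (equality of mixed partials for smooth f).
Similarly for dx ∧ dz and dy ∧ dz — all coefficients vanish. So d(df) = 0.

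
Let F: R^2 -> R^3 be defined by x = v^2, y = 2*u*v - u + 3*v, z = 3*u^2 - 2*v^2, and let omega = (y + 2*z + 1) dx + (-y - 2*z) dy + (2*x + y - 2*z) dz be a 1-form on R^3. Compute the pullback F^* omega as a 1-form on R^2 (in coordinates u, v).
F^* omega = (-36*u^3 + 32*u*v^2 + 22*u*v - u + 8*v^3 - 10*v^2 + 3*v) du + (-12*u^3 + 32*u^2*v - 16*u^2 + 4*u*v^2 - 10*u*v + 3*u - 32*v^3 + 6*v^2 - 7*v) dv

Using F^*(f dg) = (f ∘ F) d(g ∘ F), substitute each coordinate x_i by F_i(u, v) in f_i, and replace dx_i by d F_i = (∂F_i/∂u) du + (∂F_i/∂v) dv.
  For the x component: f_1(F) = 6*u^2 + 2*u*v - u - 4*v^2 + 3*v + 1; d F_1 = (0) du + (2*v) dv
  For the y component: f_2(F) = -6*u^2 - 2*u*v + u + 4*v^2 - 3*v; d F_2 = (2*v - 1) du + (2*u + 3) dv
  For the z component: f_3(F) = -6*u^2 + 2*u*v - u + 6*v^2 + 3*v; d F_3 = (6*u) du + (-4*v) dv
Combining and collecting du, dv coefficients:
  coeff of du: -36*u^3 + 32*u*v^2 + 22*u*v - u + 8*v^3 - 10*v^2 + 3*v
  coeff of dv: -12*u^3 + 32*u^2*v - 16*u^2 + 4*u*v^2 - 10*u*v + 3*u - 32*v^3 + 6*v^2 - 7*v
F^* omega = (-36*u^3 + 32*u*v^2 + 22*u*v - u + 8*v^3 - 10*v^2 + 3*v) du + (-12*u^3 + 32*u^2*v - 16*u^2 + 4*u*v^2 - 10*u*v + 3*u - 32*v^3 + 6*v^2 - 7*v) dv.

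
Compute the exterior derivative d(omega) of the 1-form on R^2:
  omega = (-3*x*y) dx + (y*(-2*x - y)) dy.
d(omega) = (3*x - 2*y) dx ∧ dy

For a 1-form omega = sum_i f_i dx_i, the exterior derivative is
  d(omega) = sum_{i < j} (∂f_j/∂x_i - ∂f_i/∂x_j) dx_i ∧ dx_j.
  coefficient of dx ∧ dy: ∂f_2/∂x - ∂f_1/∂y = ∂(y*(-2*x - y))/∂x - ∂(-3*x*y)/∂y = 3*x - 2*y
Assembling: d(omega) = (3*x - 2*y) dx ∧ dy.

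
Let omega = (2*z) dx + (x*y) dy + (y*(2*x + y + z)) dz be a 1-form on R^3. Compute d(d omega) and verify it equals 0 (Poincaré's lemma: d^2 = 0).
d(d omega) = 0

Step 1: d omega = sum_{i<j} (∂f_j/∂x_i - ∂f_i/∂x_j) dx_i ∧ dx_j:
  coeff of dx ∧ dy: y
  coeff of dx ∧ dz: 2*y - 2
  coeff of dy ∧ dz: 2*x + 2*y + z
Step 2: Apply d again to each 2-form coefficient. The only possible 3-form in R^3 is dx ∧ dy ∧ dz, with coefficient
  ∂(coeff of dy∧dz)/∂x - ∂(coeff of dx∧dz)/∂y + ∂(coeff of dx∧dy)/∂z
  = ∂/∂x (2*x + 2*y + z) - ∂/∂y (2*y - 2) + ∂/∂z (y).
Each of these terms simplifies to sums of mixed partials that cancel in pairs. The result is 0 (by equality of mixed partials for smooth functions — Schwarz / Clairaut).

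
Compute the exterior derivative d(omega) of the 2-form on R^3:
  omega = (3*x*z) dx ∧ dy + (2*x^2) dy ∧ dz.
d(omega) = (7*x) dx ∧ dy ∧ dz

For a 2-form omega = sum_{i<j} g_{ij} dx_i ∧ dx_j, the exterior derivative is
  d(omega) = sum_{i<j} d(g_{ij}) ∧ dx_i ∧ dx_j = sum_{i<j, k} (∂g_{ij}/∂x_k) dx_k ∧ dx_i ∧ dx_j.
Expand each term, using dx_k ∧ dx_i ∧ dx_j = sgn(permutation) dx_{(a)} ∧ dx_{(b)} ∧ dx_{(c)} with (a < b < c) sorted:
  d(3*x*z) includes (∂/∂z)(3*x*z) dz = (3*x) dz, which multiplied by dx ∧ dy gives (3*x) dx ∧ dy ∧ dz
  d(2*x^2) includes (∂/∂x)(2*x^2) dx = (4*x) dx, which multiplied by dy ∧ dz gives (4*x) dx ∧ dy ∧ dz
Collecting like 3-forms: d(omega) = (7*x) dx ∧ dy ∧ dz.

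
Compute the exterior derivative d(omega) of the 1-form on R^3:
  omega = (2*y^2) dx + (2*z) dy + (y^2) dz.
d(omega) = (-4*y) dx ∧ dy + (2*y - 2) dy ∧ dz

For a 1-form omega = sum_i f_i dx_i, the exterior derivative is
  d(omega) = sum_{i < j} (∂f_j/∂x_i - ∂f_i/∂x_j) dx_i ∧ dx_j.
  coefficient of dx ∧ dy: ∂f_2/∂x - ∂f_1/∂y = ∂(2*z)/∂x - ∂(2*y^2)/∂y = -4*y
  coefficient of dy ∧ dz: ∂f_3/∂y - ∂f_2/∂z = ∂(y^2)/∂y - ∂(2*z)/∂z = 2*y - 2
Assembling: d(omega) = (-4*y) dx ∧ dy + (2*y - 2) dy ∧ dz.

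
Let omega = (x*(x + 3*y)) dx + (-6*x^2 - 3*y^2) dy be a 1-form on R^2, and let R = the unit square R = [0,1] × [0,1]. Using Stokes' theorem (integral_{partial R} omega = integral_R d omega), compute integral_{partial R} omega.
integral_(partial R) omega = -15/2

Stokes: integral_partial_R omega = integral_R d omega with d omega = (∂Q/∂x - ∂P/∂y) dx ∧ dy.
  ∂Q/∂x = -12*x
  ∂P/∂y = 3*x
  integrand = ∂Q/∂x - ∂P/∂y = -15*x.
Integrating over R: integral_0^1 integral_0^1 (-15*x) dx dy = -15/2.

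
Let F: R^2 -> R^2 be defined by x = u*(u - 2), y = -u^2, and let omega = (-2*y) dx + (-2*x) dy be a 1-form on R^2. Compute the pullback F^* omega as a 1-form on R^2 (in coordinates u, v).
F^* omega = (u^2*(8*u - 12)) du

Using F^*(f dg) = (f ∘ F) d(g ∘ F), substitute each coordinate x_i by F_i(u, v) in f_i, and replace dx_i by d F_i = (∂F_i/∂u) du + (∂F_i/∂v) dv.
  For the x component: f_1(F) = 2*u^2; d F_1 = (2*u - 2) du + (0) dv
  For the y component: f_2(F) = 2*u*(2 - u); d F_2 = (-2*u) du + (0) dv
Combining and collecting du, dv coefficients:
  coeff of du: u^2*(8*u - 12)
  coeff of dv: 0
F^* omega = (u^2*(8*u - 12)) du.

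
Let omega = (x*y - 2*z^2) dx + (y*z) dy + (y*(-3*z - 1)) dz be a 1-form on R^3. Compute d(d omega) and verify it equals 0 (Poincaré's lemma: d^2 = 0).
d(d omega) = 0

Step 1: d omega = sum_{i<j} (∂f_j/∂x_i - ∂f_i/∂x_j) dx_i ∧ dx_j:
  coeff of dx ∧ dy: -x
  coeff of dx ∧ dz: 4*z
  coeff of dy ∧ dz: -y - 3*z - 1
Step 2: Apply d again to each 2-form coefficient. The only possible 3-form in R^3 is dx ∧ dy ∧ dz, with coefficient
  ∂(coeff of dy∧dz)/∂x - ∂(coeff of dx∧dz)/∂y + ∂(coeff of dx∧dy)/∂z
  = ∂/∂x (-y - 3*z - 1) - ∂/∂y (4*z) + ∂/∂z (-x).
Each of these terms simplifies to sums of mixed partials that cancel in pairs. The result is 0 (by equality of mixed partials for smooth functions — Schwarz / Clairaut).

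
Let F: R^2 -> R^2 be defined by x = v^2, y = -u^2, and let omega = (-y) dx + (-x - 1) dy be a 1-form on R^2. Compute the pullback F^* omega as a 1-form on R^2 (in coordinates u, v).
F^* omega = (2*u*(v^2 + 1)) du + (2*u^2*v) dv

Using F^*(f dg) = (f ∘ F) d(g ∘ F), substitute each coordinate x_i by F_i(u, v) in f_i, and replace dx_i by d F_i = (∂F_i/∂u) du + (∂F_i/∂v) dv.
  For the x component: f_1(F) = u^2; d F_1 = (0) du + (2*v) dv
  For the y component: f_2(F) = -v^2 - 1; d F_2 = (-2*u) du + (0) dv
Combining and collecting du, dv coefficients:
  coeff of du: 2*u*(v^2 + 1)
  coeff of dv: 2*u^2*v
F^* omega = (2*u*(v^2 + 1)) du + (2*u^2*v) dv.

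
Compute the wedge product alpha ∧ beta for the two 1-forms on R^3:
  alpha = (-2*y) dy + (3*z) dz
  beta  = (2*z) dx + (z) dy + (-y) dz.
alpha ∧ beta = (4*y*z) dx ∧ dy + (2*y^2 - 3*z^2) dy ∧ dz + (-6*z^2) dx ∧ dz

Distribute the wedge, using dx_i ∧ dx_j = -dx_j ∧ dx_i and dx_i ∧ dx_i = 0. For each pair (i, j) with i < j, the coefficient of dx_i ∧ dx_j in alpha ∧ beta is (alpha_i * beta_j - alpha_j * beta_i). Collecting: alpha ∧ beta = (4*y*z) dx ∧ dy + (2*y^2 - 3*z^2) dy ∧ dz + (-6*z^2) dx ∧ dz.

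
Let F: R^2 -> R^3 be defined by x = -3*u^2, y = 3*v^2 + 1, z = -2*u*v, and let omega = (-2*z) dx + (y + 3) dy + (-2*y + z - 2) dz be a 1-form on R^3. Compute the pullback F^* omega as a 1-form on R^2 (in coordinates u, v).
F^* omega = (4*v*(-6*u^2 + u*v + 3*v^2 + 2)) du + (4*u^2*v + 12*u*v^2 + 8*u + 18*v^3 + 24*v) dv

Using F^*(f dg) = (f ∘ F) d(g ∘ F), substitute each coordinate x_i by F_i(u, v) in f_i, and replace dx_i by d F_i = (∂F_i/∂u) du + (∂F_i/∂v) dv.
  For the x component: f_1(F) = 4*u*v; d F_1 = (-6*u) du + (0) dv
  For the y component: f_2(F) = 3*v^2 + 4; d F_2 = (0) du + (6*v) dv
  For the z component: f_3(F) = -2*u*v - 6*v^2 - 4; d F_3 = (-2*v) du + (-2*u) dv
Combining and collecting du, dv coefficients:
  coeff of du: 4*v*(-6*u^2 + u*v + 3*v^2 + 2)
  coeff of dv: 4*u^2*v + 12*u*v^2 + 8*u + 18*v^3 + 24*v
F^* omega = (4*v*(-6*u^2 + u*v + 3*v^2 + 2)) du + (4*u^2*v + 12*u*v^2 + 8*u + 18*v^3 + 24*v) dv.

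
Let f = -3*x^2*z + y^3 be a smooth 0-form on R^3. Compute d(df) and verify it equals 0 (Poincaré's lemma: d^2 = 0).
d(df) = 0

Step 1: df = sum_i (∂f/∂x_i) dx_i = (-6*x*z) dx + (3*y^2) dy + (-3*x^2) dz.
Step 2: Apply d again. Using the 1-form formula, the coefficient of dx ∧ dy in d(df) is ∂^2 f/∂x ∂y - ∂^2 f/∂y ∂x = (0) - (0) = 0 (equality of mixed partials for smooth f).
Similarly for dx ∧ dz and dy ∧ dz — all coefficients vanish. So d(df) = 0.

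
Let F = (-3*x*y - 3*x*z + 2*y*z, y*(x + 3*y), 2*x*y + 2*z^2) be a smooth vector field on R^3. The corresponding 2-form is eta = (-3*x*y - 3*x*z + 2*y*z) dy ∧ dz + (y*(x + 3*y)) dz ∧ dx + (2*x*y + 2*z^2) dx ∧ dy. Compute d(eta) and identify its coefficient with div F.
d(eta) = (x + 3*y + z) dx ∧ dy ∧ dz; div F = x + 3*y + z

For a 2-form in R^3 of the form above, applying d gives a 3-form with coefficient ∂P/∂x + ∂Q/∂y + ∂R/∂z:
  ∂P/∂x = -3*y - 3*z
  ∂Q/∂y = x + 6*y
  ∂R/∂z = 4*z
Sum = x + 3*y + z, which is exactly div F.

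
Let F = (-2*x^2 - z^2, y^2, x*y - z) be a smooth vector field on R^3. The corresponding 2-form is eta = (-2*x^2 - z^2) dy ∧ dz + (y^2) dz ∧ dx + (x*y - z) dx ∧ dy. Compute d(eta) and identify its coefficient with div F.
d(eta) = (-4*x + 2*y - 1) dx ∧ dy ∧ dz; div F = -4*x + 2*y - 1

For a 2-form in R^3 of the form above, applying d gives a 3-form with coefficient ∂P/∂x + ∂Q/∂y + ∂R/∂z:
  ∂P/∂x = -4*x
  ∂Q/∂y = 2*y
  ∂R/∂z = -1
Sum = -4*x + 2*y - 1, which is exactly div F.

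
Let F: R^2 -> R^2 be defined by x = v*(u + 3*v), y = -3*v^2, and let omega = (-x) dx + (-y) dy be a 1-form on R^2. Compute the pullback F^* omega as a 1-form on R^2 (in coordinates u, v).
F^* omega = (v^2*(-u - 3*v)) du + (v*(-u^2 - 9*u*v - 36*v^2)) dv

Using F^*(f dg) = (f ∘ F) d(g ∘ F), substitute each coordinate x_i by F_i(u, v) in f_i, and replace dx_i by d F_i = (∂F_i/∂u) du + (∂F_i/∂v) dv.
  For the x component: f_1(F) = v*(-u - 3*v); d F_1 = (v) du + (u + 6*v) dv
  For the y component: f_2(F) = 3*v^2; d F_2 = (0) du + (-6*v) dv
Combining and collecting du, dv coefficients:
  coeff of du: v^2*(-u - 3*v)
  coeff of dv: v*(-u^2 - 9*u*v - 36*v^2)
F^* omega = (v^2*(-u - 3*v)) du + (v*(-u^2 - 9*u*v - 36*v^2)) dv.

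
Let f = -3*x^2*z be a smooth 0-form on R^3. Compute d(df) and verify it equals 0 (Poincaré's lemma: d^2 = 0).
d(df) = 0

Step 1: df = sum_i (∂f/∂x_i) dx_i = (-6*x*z) dx + (0) dy + (-3*x^2) dz.
Step 2: Apply d again. Using the 1-form formula, the coefficient of dx ∧ dy in d(df) is ∂^2 f/∂x ∂y - ∂^2 f/∂y ∂x = (0) - (0) = 0 (equality of mixed partials for smooth f).
Similarly for dx ∧ dz and dy ∧ dz — all coefficients vanish. So d(df) = 0.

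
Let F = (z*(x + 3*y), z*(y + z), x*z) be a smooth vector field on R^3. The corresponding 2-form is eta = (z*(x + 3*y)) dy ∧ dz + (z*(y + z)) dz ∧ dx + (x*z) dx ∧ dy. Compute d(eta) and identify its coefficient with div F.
d(eta) = (x + 2*z) dx ∧ dy ∧ dz; div F = x + 2*z

For a 2-form in R^3 of the form above, applying d gives a 3-form with coefficient ∂P/∂x + ∂Q/∂y + ∂R/∂z:
  ∂P/∂x = z
  ∂Q/∂y = z
  ∂R/∂z = x
Sum = x + 2*z, which is exactly div F.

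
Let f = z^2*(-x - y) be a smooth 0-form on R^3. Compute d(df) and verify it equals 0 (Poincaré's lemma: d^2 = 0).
d(df) = 0

Step 1: df = sum_i (∂f/∂x_i) dx_i = (-z^2) dx + (-z^2) dy + (2*z*(-x - y)) dz.
Step 2: Apply d again. Using the 1-form formula, the coefficient of dx ∧ dy in d(df) is ∂^2 f/∂x ∂y - ∂^2 f/∂y ∂x = (0) - (0) = 0 (equality of mixed partials for smooth f).
Similarly for dx ∧ dz and dy ∧ dz — all coefficients vanish. So d(df) = 0.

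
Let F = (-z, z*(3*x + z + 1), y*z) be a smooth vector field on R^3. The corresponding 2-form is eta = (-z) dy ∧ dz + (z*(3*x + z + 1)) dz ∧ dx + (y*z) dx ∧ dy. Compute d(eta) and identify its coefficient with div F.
d(eta) = (y) dx ∧ dy ∧ dz; div F = y

For a 2-form in R^3 of the form above, applying d gives a 3-form with coefficient ∂P/∂x + ∂Q/∂y + ∂R/∂z:
  ∂P/∂x = 0
  ∂Q/∂y = 0
  ∂R/∂z = y
Sum = y, which is exactly div F.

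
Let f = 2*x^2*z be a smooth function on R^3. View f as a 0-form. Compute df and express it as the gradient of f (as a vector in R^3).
df = (4*x*z) dx + (0) dy + (2*x^2) dz; grad f = (4*x*z, 0, 2*x^2)

For a 0-form f, d f = (∂f/∂x) dx + (∂f/∂y) dy + (∂f/∂z) dz. The components of the vector representation are exactly the entries of grad f in Cartesian coordinates:
  ∂f/∂x = 4*x*z
  ∂f/∂y = 0
  ∂f/∂z = 2*x^2.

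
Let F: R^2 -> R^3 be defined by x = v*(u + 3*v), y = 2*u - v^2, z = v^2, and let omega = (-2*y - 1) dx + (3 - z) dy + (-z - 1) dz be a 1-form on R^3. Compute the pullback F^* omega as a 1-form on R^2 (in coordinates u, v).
F^* omega = (-4*u*v + 2*v^3 - 2*v^2 - v + 6) du + (-4*u^2 + 2*u*v^2 - 24*u*v - u + 12*v^3 - 14*v) dv

Using F^*(f dg) = (f ∘ F) d(g ∘ F), substitute each coordinate x_i by F_i(u, v) in f_i, and replace dx_i by d F_i = (∂F_i/∂u) du + (∂F_i/∂v) dv.
  For the x component: f_1(F) = -4*u + 2*v^2 - 1; d F_1 = (v) du + (u + 6*v) dv
  For the y component: f_2(F) = 3 - v^2; d F_2 = (2) du + (-2*v) dv
  For the z component: f_3(F) = -v^2 - 1; d F_3 = (0) du + (2*v) dv
Combining and collecting du, dv coefficients:
  coeff of du: -4*u*v + 2*v^3 - 2*v^2 - v + 6
  coeff of dv: -4*u^2 + 2*u*v^2 - 24*u*v - u + 12*v^3 - 14*v
F^* omega = (-4*u*v + 2*v^3 - 2*v^2 - v + 6) du + (-4*u^2 + 2*u*v^2 - 24*u*v - u + 12*v^3 - 14*v) dv.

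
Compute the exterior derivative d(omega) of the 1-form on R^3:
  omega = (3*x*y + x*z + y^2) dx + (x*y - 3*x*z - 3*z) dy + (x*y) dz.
d(omega) = (-3*x - y - 3*z) dx ∧ dy + (-x + y) dx ∧ dz + (4*x + 3) dy ∧ dz

For a 1-form omega = sum_i f_i dx_i, the exterior derivative is
  d(omega) = sum_{i < j} (∂f_j/∂x_i - ∂f_i/∂x_j) dx_i ∧ dx_j.
  coefficient of dx ∧ dy: ∂f_2/∂x - ∂f_1/∂y = ∂(x*y - 3*x*z - 3*z)/∂x - ∂(3*x*y + x*z + y^2)/∂y = -3*x - y - 3*z
  coefficient of dx ∧ dz: ∂f_3/∂x - ∂f_1/∂z = ∂(x*y)/∂x - ∂(3*x*y + x*z + y^2)/∂z = -x + y
  coefficient of dy ∧ dz: ∂f_3/∂y - ∂f_2/∂z = ∂(x*y)/∂y - ∂(x*y - 3*x*z - 3*z)/∂z = 4*x + 3
Assembling: d(omega) = (-3*x - y - 3*z) dx ∧ dy + (-x + y) dx ∧ dz + (4*x + 3) dy ∧ dz.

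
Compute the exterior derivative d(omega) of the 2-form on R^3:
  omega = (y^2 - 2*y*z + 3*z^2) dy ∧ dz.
d(omega) = 0

For a 2-form omega = sum_{i<j} g_{ij} dx_i ∧ dx_j, the exterior derivative is
  d(omega) = sum_{i<j} d(g_{ij}) ∧ dx_i ∧ dx_j = sum_{i<j, k} (∂g_{ij}/∂x_k) dx_k ∧ dx_i ∧ dx_j.
Expand each term, using dx_k ∧ dx_i ∧ dx_j = sgn(permutation) dx_{(a)} ∧ dx_{(b)} ∧ dx_{(c)} with (a < b < c) sorted:

Collecting like 3-forms: d(omega) = 0.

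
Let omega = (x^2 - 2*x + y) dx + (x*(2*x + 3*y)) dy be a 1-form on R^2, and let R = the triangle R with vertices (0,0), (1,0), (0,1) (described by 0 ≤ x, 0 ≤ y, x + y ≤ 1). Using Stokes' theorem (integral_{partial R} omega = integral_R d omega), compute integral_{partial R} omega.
integral_(partial R) omega = 2/3

Stokes: integral_partial_R omega = integral_R d omega with d omega = (∂Q/∂x - ∂P/∂y) dx ∧ dy.
  ∂Q/∂x = 4*x + 3*y
  ∂P/∂y = 1
  integrand = ∂Q/∂x - ∂P/∂y = 4*x + 3*y - 1.
Integrating over R: integral_0^1 integral_0^{1-x} (4*x + 3*y - 1) dy dx = 2/3.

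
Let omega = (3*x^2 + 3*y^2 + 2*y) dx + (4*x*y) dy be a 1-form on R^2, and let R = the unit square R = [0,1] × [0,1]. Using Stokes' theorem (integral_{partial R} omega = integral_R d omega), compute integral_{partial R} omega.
integral_(partial R) omega = -3

Stokes: integral_partial_R omega = integral_R d omega with d omega = (∂Q/∂x - ∂P/∂y) dx ∧ dy.
  ∂Q/∂x = 4*y
  ∂P/∂y = 6*y + 2
  integrand = ∂Q/∂x - ∂P/∂y = -2*y - 2.
Integrating over R: integral_0^1 integral_0^1 (-2*y - 2) dx dy = -3.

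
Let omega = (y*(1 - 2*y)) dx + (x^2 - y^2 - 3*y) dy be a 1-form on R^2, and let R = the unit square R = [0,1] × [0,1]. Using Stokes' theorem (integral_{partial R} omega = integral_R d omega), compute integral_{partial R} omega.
integral_(partial R) omega = 2

Stokes: integral_partial_R omega = integral_R d omega with d omega = (∂Q/∂x - ∂P/∂y) dx ∧ dy.
  ∂Q/∂x = 2*x
  ∂P/∂y = 1 - 4*y
  integrand = ∂Q/∂x - ∂P/∂y = 2*x + 4*y - 1.
Integrating over R: integral_0^1 integral_0^1 (2*x + 4*y - 1) dx dy = 2.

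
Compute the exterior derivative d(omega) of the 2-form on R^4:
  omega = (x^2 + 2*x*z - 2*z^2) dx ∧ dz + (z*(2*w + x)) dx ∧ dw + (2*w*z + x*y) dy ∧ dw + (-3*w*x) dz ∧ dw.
d(omega) = (-5*w - x) dx ∧ dz ∧ dw + (y) dx ∧ dy ∧ dw + (-2*w) dy ∧ dz ∧ dw

For a 2-form omega = sum_{i<j} g_{ij} dx_i ∧ dx_j, the exterior derivative is
  d(omega) = sum_{i<j} d(g_{ij}) ∧ dx_i ∧ dx_j = sum_{i<j, k} (∂g_{ij}/∂x_k) dx_k ∧ dx_i ∧ dx_j.
Expand each term, using dx_k ∧ dx_i ∧ dx_j = sgn(permutation) dx_{(a)} ∧ dx_{(b)} ∧ dx_{(c)} with (a < b < c) sorted:
  d(z*(2*w + x)) includes (∂/∂z)(z*(2*w + x)) dz = (2*w + x) dz, which multiplied by dx ∧ dw gives (-2*w - x) dx ∧ dz ∧ dw
  d(2*w*z + x*y) includes (∂/∂x)(2*w*z + x*y) dx = (y) dx, which multiplied by dy ∧ dw gives (y) dx ∧ dy ∧ dw
  d(2*w*z + x*y) includes (∂/∂z)(2*w*z + x*y) dz = (2*w) dz, which multiplied by dy ∧ dw gives (-2*w) dy ∧ dz ∧ dw
  d(-3*w*x) includes (∂/∂x)(-3*w*x) dx = (-3*w) dx, which multiplied by dz ∧ dw gives (-3*w) dx ∧ dz ∧ dw
Collecting like 3-forms: d(omega) = (-5*w - x) dx ∧ dz ∧ dw + (y) dx ∧ dy ∧ dw + (-2*w) dy ∧ dz ∧ dw.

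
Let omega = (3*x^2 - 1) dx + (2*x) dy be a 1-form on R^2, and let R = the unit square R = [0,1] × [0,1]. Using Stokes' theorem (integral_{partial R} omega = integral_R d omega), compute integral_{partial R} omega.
integral_(partial R) omega = 2

Stokes: integral_partial_R omega = integral_R d omega with d omega = (∂Q/∂x - ∂P/∂y) dx ∧ dy.
  ∂Q/∂x = 2
  ∂P/∂y = 0
  integrand = ∂Q/∂x - ∂P/∂y = 2.
Integrating over R: integral_0^1 integral_0^1 (2) dx dy = 2.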